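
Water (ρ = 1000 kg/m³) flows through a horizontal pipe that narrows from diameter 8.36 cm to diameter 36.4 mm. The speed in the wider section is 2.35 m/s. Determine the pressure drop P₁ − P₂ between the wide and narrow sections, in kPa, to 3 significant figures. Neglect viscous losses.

ΔP = 74.1 kPa

By continuity, v₂ = v₁·A₁/A₂ = 2.35·(54.9/10.4) = 12.4 m/s.
With no height change, Bernoulli's equation is P₁ + ½ρv₁² = P₂ + ½ρv₂².
P₁ − P₂ = ½·1000·(12.4² − 2.35²) = ½·1000·148 = 74100 Pa.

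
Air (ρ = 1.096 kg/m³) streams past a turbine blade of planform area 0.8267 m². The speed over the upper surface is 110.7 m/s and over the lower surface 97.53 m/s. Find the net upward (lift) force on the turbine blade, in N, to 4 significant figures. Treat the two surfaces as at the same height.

With equal heights on the two surfaces, Bernoulli gives P_lower − P_upper = ½ρ(v_upper² − v_lower²).
ΔP = ½·1.096·(110.7² − 97.53²) = 1503 Pa.
Lift = ΔP · A = 1503 × 0.8267 = 1242 N.

F = 1242 N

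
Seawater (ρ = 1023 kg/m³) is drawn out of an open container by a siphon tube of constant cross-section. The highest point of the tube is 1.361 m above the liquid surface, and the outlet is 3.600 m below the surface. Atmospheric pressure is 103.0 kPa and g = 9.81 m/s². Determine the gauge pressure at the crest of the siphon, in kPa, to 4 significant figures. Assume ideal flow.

The outlet speed comes from Torricelli: v = √(2g·3.600) = 8.404 m/s.
The bore is uniform, so the speed at the crest is the same v. Bernoulli surface→crest: P_atm = P_top + ½ρv² + ρg·h_top.
P_top = 103000 − ½·1023·8.404² − 1023·9.81·1.361 = 53210 Pa. So P_gauge = P_top − P_atm = -49790 Pa.

P_gauge ≈ -49.79 kPa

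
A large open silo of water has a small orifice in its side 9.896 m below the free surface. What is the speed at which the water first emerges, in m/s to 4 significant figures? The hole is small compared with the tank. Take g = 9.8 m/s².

v ≈ 13.93 m/s

The surface is effectively still and both ends are open, so ½v² = gh and v = √(2·9.8·9.896) = 13.93 m/s.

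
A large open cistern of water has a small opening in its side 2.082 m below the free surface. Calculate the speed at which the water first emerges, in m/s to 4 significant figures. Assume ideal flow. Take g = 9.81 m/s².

6.391 m/s

With the surface at rest and both surface and jet at atmospheric pressure, Bernoulli gives ρg h = ½ρv², so v = √(2gh) = √(2·9.81·2.082) = 6.391 m/s.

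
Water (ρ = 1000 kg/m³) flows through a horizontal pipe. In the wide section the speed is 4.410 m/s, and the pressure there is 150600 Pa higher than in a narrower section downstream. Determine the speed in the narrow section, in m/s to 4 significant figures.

Horizontal Bernoulli: P₁ + ½ρv₁² = P₂ + ½ρv₂², so v₂² = v₁² + 2(P₁ − P₂)/ρ.
v₂ = √(4.410² + 2·150600/1000) = √(19.45 + 301.2) = 17.91 m/s.

v₂ ≈ 17.91 m/s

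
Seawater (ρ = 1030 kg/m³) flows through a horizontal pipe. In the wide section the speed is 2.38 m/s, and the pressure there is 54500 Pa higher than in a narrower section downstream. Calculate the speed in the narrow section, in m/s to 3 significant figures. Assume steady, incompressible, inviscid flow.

10.6 m/s

Horizontal Bernoulli: P₁ + ½ρv₁² = P₂ + ½ρv₂², so v₂² = v₁² + 2(P₁ − P₂)/ρ.
v₂ = √(2.38² + 2·54500/1030) = √(5.66 + 106) = 10.6 m/s.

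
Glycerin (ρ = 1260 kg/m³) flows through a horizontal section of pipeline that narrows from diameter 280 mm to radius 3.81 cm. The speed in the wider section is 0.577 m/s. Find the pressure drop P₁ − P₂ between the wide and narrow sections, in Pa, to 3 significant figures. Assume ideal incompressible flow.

38000 Pa

Mass conservation (A₁v₁ = A₂v₂) gives v₂ = 0.577 × 616/45.6 = 7.79 m/s.
The pipe is horizontal, so Bernoulli reduces to P₁ + ½ρv₁² = P₂ + ½ρv₂².
P₁ − P₂ = ½·1260·(7.79² − 0.577²) = ½·1260·60.4 = 38000 Pa.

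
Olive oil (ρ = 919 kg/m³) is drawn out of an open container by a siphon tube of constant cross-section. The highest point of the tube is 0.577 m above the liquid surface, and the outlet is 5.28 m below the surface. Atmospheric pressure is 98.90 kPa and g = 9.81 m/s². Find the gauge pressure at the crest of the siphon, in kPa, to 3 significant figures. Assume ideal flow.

P_gauge ≈ -52.8 kPa

The outlet speed comes from Torricelli: v = √(2g·5.28) = 10.2 m/s.
The bore is uniform, so the speed at the crest is the same v. Bernoulli surface→crest: P_atm = P_top + ½ρv² + ρg·h_top.
P_top = 98900 − ½·919·10.2² − 919·9.81·0.577 = 46100 Pa. So P_gauge = P_top − P_atm = -52800 Pa.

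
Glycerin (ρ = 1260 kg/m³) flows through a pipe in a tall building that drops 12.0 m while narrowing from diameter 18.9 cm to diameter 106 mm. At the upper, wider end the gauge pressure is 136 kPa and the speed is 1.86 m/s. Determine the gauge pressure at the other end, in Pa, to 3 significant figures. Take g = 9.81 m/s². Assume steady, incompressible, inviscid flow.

By continuity, v₂ = v₁·A₁/A₂ = 1.86·(281/88.2) = 5.91 m/s.
Bernoulli: P₁ + ½ρv₁² + ρg h₁ = P₂ + ½ρv₂² + ρg h₂, so P₂ = P₁ + ½ρ(v₁² − v₂²) − ρg(h₂ − h₁).
P₂ = 136000 + ½·1260·(1.86² − 5.91²) − 1260·9.81·(−12.0) = 136000 + (-19800) − (-148000) = 264000 Pa.

P₂ ≈ 264000 Pa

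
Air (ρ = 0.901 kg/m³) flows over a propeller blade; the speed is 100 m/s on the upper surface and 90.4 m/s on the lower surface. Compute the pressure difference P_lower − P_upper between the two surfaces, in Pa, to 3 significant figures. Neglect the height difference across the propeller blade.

With negligible Δh, P + ½ρv² is constant, so P_low − P_up = ½ρ(v_up² − v_low²).
ΔP = ½·0.901·(100² − 90.4²) = 823 Pa.

823 Pa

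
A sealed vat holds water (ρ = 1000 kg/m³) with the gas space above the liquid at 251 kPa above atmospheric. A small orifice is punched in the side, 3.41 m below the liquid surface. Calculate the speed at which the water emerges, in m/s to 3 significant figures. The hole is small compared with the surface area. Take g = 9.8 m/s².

v ≈ 23.9 m/s

Take point 1 at the surface (v₁ ≈ 0) and point 2 at the hole (at atmospheric pressure). Bernoulli: P₁ + ρg h = P_atm + ½ρv₂².
With P₁ − P_atm = 251000 Pa, v₂ = √(2gh + 2ΔP/ρ) = √(2·9.8·3.41 + 2·251000/1000) = 23.9 m/s.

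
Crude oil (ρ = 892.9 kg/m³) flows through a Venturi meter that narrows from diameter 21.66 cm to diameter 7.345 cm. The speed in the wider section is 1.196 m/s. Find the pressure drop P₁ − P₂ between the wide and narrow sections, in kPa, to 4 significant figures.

47.66 kPa

By continuity, v₂ = v₁·A₁/A₂ = 1.196·(368.5/42.37) = 10.40 m/s.
Bernoulli (h₁ = h₂): P₁ − P₂ = ½ρ(v₂² − v₁²).
P₁ − P₂ = ½·892.9·(10.40² − 1.196²) = ½·892.9·106.7 = 47660 Pa.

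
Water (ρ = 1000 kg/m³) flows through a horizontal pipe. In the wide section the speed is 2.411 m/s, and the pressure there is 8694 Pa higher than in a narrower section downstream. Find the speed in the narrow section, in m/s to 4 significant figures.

v₂ = 4.817 m/s

Along the level pipe P + ½ρv² is conserved, hence v₂² = v₁² + 2(P₁ − P₂)/ρ.
v₂ = √(2.411² + 2·8694/1000) = √(5.813 + 17.39) = 4.817 m/s.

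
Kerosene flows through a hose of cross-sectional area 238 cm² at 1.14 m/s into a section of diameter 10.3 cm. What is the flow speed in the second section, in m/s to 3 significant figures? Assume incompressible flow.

v₂ ≈ 3.26 m/s

The volume flow rate is constant, so v₂ = (A₁/A₂)v₁ = (238/83.3)·1.14 = 3.26 m/s.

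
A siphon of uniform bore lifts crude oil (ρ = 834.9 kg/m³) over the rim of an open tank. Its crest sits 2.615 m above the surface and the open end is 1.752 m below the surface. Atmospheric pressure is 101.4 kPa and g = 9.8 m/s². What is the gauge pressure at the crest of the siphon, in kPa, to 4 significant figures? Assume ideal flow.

From the surface to the outlet (both open to atmosphere, surface at rest): v = √(2g·h_out) = √(2·9.8·1.752) = 5.860 m/s.
Continuity keeps v the same throughout the tube; from surface to crest, P_atm + 0 = P_top + ½ρv² + ρg·h_top.
P_top = 101400 − ½·834.9·5.860² − 834.9·9.8·2.615 = 65670 Pa. So P_gauge = P_top − P_atm = -35730 Pa.

P_gauge ≈ -35.73 kPa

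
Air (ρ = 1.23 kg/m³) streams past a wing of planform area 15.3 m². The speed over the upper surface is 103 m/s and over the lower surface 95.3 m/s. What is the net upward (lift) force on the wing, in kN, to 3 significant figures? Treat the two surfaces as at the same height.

14.4 kN

From P + ½ρv² = const at equal height, P_low − P_up = ½ρ(v_up² − v_low²).
ΔP = ½·1.23·(103² − 95.3²) = 939 Pa.
Lift = ΔP · A = 939 × 15.3 = 14400 N.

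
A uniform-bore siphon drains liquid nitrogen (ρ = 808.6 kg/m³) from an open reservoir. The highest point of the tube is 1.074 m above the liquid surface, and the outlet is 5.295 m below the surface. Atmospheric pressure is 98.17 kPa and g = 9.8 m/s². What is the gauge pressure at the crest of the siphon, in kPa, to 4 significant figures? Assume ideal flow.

P_gauge ≈ -50.47 kPa

Bernoulli surface→outlet gives ½v² = g·h_out, so v = √(2·9.8·5.295) = 10.19 m/s.
With constant cross-section the crest speed equals v; applying Bernoulli from the surface up to the crest, P_top = P_atm − ½ρv² − ρg·h_top.
P_top = 98170 − ½·808.6·10.19² − 808.6·9.8·1.074 = 47700 Pa. So P_gauge = P_top − P_atm = -50470 Pa.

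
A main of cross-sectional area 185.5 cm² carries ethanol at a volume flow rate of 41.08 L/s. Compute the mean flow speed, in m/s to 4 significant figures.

2.215 m/s

Q = 41.08 L/s = 0.04108 m³/s.
v = Q/A = 0.04108 / 0.01855 = 2.215 m/s.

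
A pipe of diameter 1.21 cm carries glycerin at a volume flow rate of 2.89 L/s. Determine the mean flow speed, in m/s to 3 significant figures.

Q = 2.89 L/s = 0.00289 m³/s.
v = Q/A = 0.00289 / 0.000115 = 25.1 m/s.

v = 25.1 m/s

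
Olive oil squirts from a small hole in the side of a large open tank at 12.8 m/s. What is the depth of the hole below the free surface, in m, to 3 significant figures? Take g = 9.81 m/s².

8.35 m

Inverting v = √(2gh) gives h = v² / 2g.
h = 12.8²/(2·9.81) = 164/19.62 = 8.35 m.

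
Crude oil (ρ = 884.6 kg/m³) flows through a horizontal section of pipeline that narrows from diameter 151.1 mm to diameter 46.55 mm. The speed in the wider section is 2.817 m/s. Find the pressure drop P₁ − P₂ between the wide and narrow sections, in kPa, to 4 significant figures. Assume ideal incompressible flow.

Mass conservation (A₁v₁ = A₂v₂) gives v₂ = 2.817 × 179.3/17.02 = 29.68 m/s.
Along the horizontal streamline, P + ½ρv² is constant.
P₁ − P₂ = ½·884.6·(29.68² − 2.817²) = ½·884.6·873.0 = 386100 Pa.

386.1 kPa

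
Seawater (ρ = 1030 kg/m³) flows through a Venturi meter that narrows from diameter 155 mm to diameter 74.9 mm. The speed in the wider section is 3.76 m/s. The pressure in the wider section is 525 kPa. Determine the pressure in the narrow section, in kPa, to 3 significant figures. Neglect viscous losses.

P₂ ≈ 399 kPa

Continuity gives A₁v₁ = A₂v₂, so v₂ = (189 cm²)/(44.1 cm²) × 3.76 m/s = 16.1 m/s.
With no height change, Bernoulli's equation is P₁ + ½ρv₁² = P₂ + ½ρv₂².
P₂ = P₁ − ½ρ(v₂² − v₁²) = 525000 − ½·1030·(16.1² − 3.76²) = 525000 − 126000 = 399000 Pa.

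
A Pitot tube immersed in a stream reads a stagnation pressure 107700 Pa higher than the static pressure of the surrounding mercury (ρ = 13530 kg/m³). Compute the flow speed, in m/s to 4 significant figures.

Bernoulli between the free stream and the stagnation point: ½ρv² = P_stag − P_static.
v = √(2ΔP/ρ) = √(2·107700/13530) = 3.990 m/s.

3.990 m/s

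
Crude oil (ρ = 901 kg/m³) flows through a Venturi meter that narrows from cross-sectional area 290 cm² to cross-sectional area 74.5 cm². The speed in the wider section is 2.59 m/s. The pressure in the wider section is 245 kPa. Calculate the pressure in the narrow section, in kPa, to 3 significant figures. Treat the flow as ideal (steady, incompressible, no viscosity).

The volume flow rate is constant, so v₂ = (A₁/A₂)v₁ = (290/74.5)·2.59 = 10.1 m/s.
The pipe is horizontal, so Bernoulli reduces to P₁ + ½ρv₁² = P₂ + ½ρv₂².
P₂ = P₁ − ½ρ(v₂² − v₁²) = 245000 − ½·901·(10.1² − 2.59²) = 245000 − 42800 = 202000 Pa.

P₂ ≈ 202 kPa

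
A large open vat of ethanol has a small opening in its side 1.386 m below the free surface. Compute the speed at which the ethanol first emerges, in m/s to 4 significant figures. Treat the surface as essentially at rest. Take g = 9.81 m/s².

v = 5.215 m/s

With the surface at rest and both surface and jet at atmospheric pressure, Bernoulli gives ρg h = ½ρv², so v = √(2gh) = √(2·9.81·1.386) = 5.215 m/s.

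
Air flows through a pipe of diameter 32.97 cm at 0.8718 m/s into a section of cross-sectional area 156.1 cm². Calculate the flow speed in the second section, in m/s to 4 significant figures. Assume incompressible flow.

The volume flow rate is constant, so v₂ = (A₁/A₂)v₁ = (853.7/156.1)·0.8718 = 4.768 m/s.

4.768 m/s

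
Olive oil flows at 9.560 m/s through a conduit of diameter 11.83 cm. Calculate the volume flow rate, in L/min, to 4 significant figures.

Q = A·v = 0.01099 m² × 9.560 m/s = 0.1051 m³/s.
Converting: 0.1051 m³/s × 60000 = 6305 L/min.

6305 L/min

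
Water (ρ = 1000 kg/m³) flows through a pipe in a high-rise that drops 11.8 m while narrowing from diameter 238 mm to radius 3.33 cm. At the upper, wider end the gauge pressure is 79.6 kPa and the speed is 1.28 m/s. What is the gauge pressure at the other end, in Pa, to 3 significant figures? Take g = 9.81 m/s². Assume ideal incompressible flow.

P₂ ≈ 62600 Pa

By continuity, v₂ = v₁·A₁/A₂ = 1.28·(445/34.8) = 16.3 m/s.
Applying Bernoulli between the two ends and solving for P₂: P₂ = P₁ + ½ρ(v₁² − v₂²) − ρgΔh.
P₂ = 79600 + ½·1000·(1.28² − 16.3²) − 1000·9.81·(−11.8) = 79600 + (-133000) − (-116000) = 62600 Pa.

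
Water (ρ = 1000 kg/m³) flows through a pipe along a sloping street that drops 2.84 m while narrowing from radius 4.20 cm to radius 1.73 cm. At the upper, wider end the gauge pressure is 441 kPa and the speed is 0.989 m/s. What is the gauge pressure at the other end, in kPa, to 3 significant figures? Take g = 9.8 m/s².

452 kPa

The volume flow rate is constant, so v₂ = (A₁/A₂)v₁ = (55.4/9.40)·0.989 = 5.83 m/s.
Applying Bernoulli between the two ends and solving for P₂: P₂ = P₁ + ½ρ(v₁² − v₂²) − ρgΔh.
P₂ = 441000 + ½·1000·(0.989² − 5.83²) − 1000·9.8·(−2.84) = 441000 + (-16500) − (-27800) = 452000 Pa.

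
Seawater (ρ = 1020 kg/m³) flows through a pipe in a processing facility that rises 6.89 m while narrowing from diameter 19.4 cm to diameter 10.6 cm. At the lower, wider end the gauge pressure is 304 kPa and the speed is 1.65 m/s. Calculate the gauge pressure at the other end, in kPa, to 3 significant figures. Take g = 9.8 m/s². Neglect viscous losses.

P₂ ≈ 221 kPa

Mass conservation (A₁v₁ = A₂v₂) gives v₂ = 1.65 × 296/88.2 = 5.53 m/s.
Energy conservation along the streamline gives P₂ = P₁ − ½ρ(v₂² − v₁²) − ρg(h₂ − h₁).
P₂ = 304000 + ½·1020·(1.65² − 5.53²) − 1020·9.8·(+6.89) = 304000 + (-14200) − (68900) = 221000 Pa.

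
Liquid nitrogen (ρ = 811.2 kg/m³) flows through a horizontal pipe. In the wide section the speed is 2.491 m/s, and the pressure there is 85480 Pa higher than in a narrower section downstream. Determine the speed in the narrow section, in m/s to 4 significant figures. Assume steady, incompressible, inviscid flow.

Horizontal Bernoulli: P₁ + ½ρv₁² = P₂ + ½ρv₂², so v₂² = v₁² + 2(P₁ − P₂)/ρ.
v₂ = √(2.491² + 2·85480/811.2) = √(6.205 + 210.7) = 14.73 m/s.

v₂ ≈ 14.73 m/s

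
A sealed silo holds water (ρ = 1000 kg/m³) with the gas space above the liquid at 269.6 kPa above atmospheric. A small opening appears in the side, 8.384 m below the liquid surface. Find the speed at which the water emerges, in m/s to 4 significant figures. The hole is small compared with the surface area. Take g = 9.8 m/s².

Take point 1 at the surface (v₁ ≈ 0) and point 2 at the hole (at atmospheric pressure). Bernoulli: P₁ + ρg h = P_atm + ½ρv₂².
With P₁ − P_atm = 269600 Pa, v₂ = √(2gh + 2ΔP/ρ) = √(2·9.8·8.384 + 2·269600/1000) = 26.52 m/s.

26.52 m/s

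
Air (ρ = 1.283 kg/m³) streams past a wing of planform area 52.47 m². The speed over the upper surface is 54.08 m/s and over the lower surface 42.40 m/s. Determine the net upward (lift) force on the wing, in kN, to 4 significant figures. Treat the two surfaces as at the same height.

With equal heights on the two surfaces, Bernoulli gives P_lower − P_upper = ½ρ(v_upper² − v_lower²).
ΔP = ½·1.283·(54.08² − 42.40²) = 722.9 Pa.
Lift = ΔP · A = 722.9 × 52.47 = 37930 N.

F ≈ 37.93 kN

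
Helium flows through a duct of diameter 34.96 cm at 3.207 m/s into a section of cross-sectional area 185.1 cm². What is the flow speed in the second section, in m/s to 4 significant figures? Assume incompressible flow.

Continuity gives A₁v₁ = A₂v₂, so v₂ = (959.9 cm²)/(185.1 cm²) × 3.207 m/s = 16.63 m/s.

v₂ = 16.63 m/s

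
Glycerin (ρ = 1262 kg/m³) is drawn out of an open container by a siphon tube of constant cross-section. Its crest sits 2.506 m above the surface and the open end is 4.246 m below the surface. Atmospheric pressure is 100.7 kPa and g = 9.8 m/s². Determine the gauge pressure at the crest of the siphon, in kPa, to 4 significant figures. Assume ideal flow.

P_gauge = -83.51 kPa

Bernoulli surface→outlet gives ½v² = g·h_out, so v = √(2·9.8·4.246) = 9.123 m/s.
Continuity keeps v the same throughout the tube; from surface to crest, P_atm + 0 = P_top + ½ρv² + ρg·h_top.
P_top = 100700 − ½·1262·9.123² − 1262·9.8·2.506 = 17190 Pa. So P_gauge = P_top − P_atm = -83510 Pa.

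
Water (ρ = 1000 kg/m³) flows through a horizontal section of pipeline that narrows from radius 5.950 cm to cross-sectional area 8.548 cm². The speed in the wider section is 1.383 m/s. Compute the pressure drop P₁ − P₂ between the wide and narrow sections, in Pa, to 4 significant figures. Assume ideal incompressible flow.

Mass conservation (A₁v₁ = A₂v₂) gives v₂ = 1.383 × 111.2/8.548 = 17.99 m/s.
Bernoulli (h₁ = h₂): P₁ − P₂ = ½ρ(v₂² − v₁²).
P₁ − P₂ = ½·1000·(17.99² − 1.383²) = ½·1000·321.9 = 160900 Pa.

ΔP = 160900 Pa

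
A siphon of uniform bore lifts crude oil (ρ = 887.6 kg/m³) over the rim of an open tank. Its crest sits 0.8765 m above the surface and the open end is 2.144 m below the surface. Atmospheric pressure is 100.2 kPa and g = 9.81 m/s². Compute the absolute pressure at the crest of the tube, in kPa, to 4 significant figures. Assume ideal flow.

P_top = 73.90 kPa

Bernoulli surface→outlet gives ½v² = g·h_out, so v = √(2·9.81·2.144) = 6.486 m/s.
The bore is uniform, so the speed at the crest is the same v. Bernoulli surface→crest: P_atm = P_top + ½ρv² + ρg·h_top.
P_top = 100200 − ½·887.6·6.486² − 887.6·9.81·0.8765 = 73900 Pa.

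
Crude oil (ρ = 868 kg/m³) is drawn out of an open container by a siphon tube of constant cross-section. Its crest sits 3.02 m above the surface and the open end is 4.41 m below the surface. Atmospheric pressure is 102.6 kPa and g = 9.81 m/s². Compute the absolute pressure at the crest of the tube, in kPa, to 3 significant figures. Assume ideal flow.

The outlet speed comes from Torricelli: v = √(2g·4.41) = 9.30 m/s.
Continuity keeps v the same throughout the tube; from surface to crest, P_atm + 0 = P_top + ½ρv² + ρg·h_top.
P_top = 102600 − ½·868·9.30² − 868·9.81·3.02 = 39300 Pa.

P_top ≈ 39.3 kPa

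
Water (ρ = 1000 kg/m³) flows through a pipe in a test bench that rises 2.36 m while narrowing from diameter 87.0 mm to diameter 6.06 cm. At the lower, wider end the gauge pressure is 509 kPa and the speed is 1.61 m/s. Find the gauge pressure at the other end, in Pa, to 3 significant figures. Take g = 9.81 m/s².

Mass conservation (A₁v₁ = A₂v₂) gives v₂ = 1.61 × 59.4/28.8 = 3.32 m/s.
Applying Bernoulli between the two ends and solving for P₂: P₂ = P₁ + ½ρ(v₁² − v₂²) − ρgΔh.
P₂ = 509000 + ½·1000·(1.61² − 3.32²) − 1000·9.81·(+2.36) = 509000 + (-4210) − (23200) = 482000 Pa.

P₂ ≈ 482000 Pa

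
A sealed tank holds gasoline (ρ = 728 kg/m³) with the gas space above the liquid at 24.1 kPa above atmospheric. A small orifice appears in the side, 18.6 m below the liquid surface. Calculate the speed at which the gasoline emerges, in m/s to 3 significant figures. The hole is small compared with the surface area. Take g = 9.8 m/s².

Take point 1 at the surface (v₁ ≈ 0) and point 2 at the hole (at atmospheric pressure). Bernoulli: P₁ + ρg h = P_atm + ½ρv₂².
With P₁ − P_atm = 24100 Pa, v₂ = √(2gh + 2ΔP/ρ) = √(2·9.8·18.6 + 2·24100/728) = 20.8 m/s.

20.8 m/s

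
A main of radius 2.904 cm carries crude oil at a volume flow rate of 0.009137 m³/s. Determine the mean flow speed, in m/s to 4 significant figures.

v ≈ 3.449 m/s

Q = 0.009137 m³/s = 0.009137 m³/s.
v = Q/A = 0.009137 / 0.002649 = 3.449 m/s.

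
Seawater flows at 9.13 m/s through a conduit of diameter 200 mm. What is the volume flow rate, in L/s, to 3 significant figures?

Q = 287 L/s

Q = A·v = 0.0314 m² × 9.13 m/s = 0.287 m³/s.
Converting: 0.287 m³/s × 1000 = 287 L/s.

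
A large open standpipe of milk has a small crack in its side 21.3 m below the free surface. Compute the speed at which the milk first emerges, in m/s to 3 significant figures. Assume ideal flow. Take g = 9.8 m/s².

Bernoulli from surface to hole (P equal, v_surface ≈ 0): v = √(2gh) = √(2×9.8×21.3) = 20.4 m/s.

20.4 m/s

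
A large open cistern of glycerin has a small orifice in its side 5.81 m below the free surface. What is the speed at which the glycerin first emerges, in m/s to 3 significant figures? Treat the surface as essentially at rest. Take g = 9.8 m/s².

v = 10.7 m/s

Torricelli's result v = √(2gh) gives v = √(2·9.8·5.81) = 10.7 m/s.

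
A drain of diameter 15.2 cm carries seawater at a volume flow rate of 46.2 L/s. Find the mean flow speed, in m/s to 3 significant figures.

v ≈ 2.55 m/s

Q = 46.2 L/s = 0.0462 m³/s.
v = Q/A = 0.0462 / 0.0181 = 2.55 m/s.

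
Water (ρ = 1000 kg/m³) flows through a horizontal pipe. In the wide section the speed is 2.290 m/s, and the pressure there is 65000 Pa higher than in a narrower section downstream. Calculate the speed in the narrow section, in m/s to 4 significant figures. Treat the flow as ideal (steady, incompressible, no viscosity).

Along the level pipe P + ½ρv² is conserved, hence v₂² = v₁² + 2(P₁ − P₂)/ρ.
v₂ = √(2.290² + 2·65000/1000) = √(5.244 + 130.0) = 11.63 m/s.

v₂ ≈ 11.63 m/s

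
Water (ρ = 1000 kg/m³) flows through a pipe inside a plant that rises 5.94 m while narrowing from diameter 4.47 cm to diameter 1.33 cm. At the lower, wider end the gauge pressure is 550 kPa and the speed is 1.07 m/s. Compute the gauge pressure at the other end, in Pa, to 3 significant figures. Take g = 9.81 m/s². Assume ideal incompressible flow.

Continuity gives A₁v₁ = A₂v₂, so v₂ = (15.7 cm²)/(1.39 cm²) × 1.07 m/s = 12.1 m/s.
Bernoulli: P₁ + ½ρv₁² + ρg h₁ = P₂ + ½ρv₂² + ρg h₂, so P₂ = P₁ + ½ρ(v₁² − v₂²) − ρg(h₂ − h₁).
P₂ = 550000 + ½·1000·(1.07² − 12.1²) − 1000·9.81·(+5.94) = 550000 + (-72500) − (58300) = 419000 Pa.

P₂ = 419000 Pa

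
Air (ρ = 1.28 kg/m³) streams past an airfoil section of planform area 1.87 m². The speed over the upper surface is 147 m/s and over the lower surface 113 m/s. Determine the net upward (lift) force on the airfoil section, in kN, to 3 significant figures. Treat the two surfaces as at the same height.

F = 10.6 kN

With equal heights on the two surfaces, Bernoulli gives P_lower − P_upper = ½ρ(v_upper² − v_lower²).
ΔP = ½·1.28·(147² − 113²) = 5660 Pa.
Lift = ΔP · A = 5660 × 1.87 = 10600 N.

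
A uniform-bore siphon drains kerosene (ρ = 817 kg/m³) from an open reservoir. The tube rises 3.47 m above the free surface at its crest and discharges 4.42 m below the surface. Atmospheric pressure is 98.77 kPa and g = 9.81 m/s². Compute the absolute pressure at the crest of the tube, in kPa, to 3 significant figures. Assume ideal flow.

35.5 kPa

The outlet speed comes from Torricelli: v = √(2g·4.42) = 9.31 m/s.
Continuity keeps v the same throughout the tube; from surface to crest, P_atm + 0 = P_top + ½ρv² + ρg·h_top.
P_top = 98770 − ½·817·9.31² − 817·9.81·3.47 = 35500 Pa.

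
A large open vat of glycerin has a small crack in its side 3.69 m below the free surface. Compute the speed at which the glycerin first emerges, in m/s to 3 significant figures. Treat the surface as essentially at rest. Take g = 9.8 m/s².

With the surface at rest and both surface and jet at atmospheric pressure, Bernoulli gives ρg h = ½ρv², so v = √(2gh) = √(2·9.8·3.69) = 8.50 m/s.

v ≈ 8.50 m/s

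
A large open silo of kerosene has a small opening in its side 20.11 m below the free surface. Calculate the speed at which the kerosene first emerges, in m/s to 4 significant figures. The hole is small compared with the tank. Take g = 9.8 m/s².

v ≈ 19.85 m/s

With the surface at rest and both surface and jet at atmospheric pressure, Bernoulli gives ρg h = ½ρv², so v = √(2gh) = √(2·9.8·20.11) = 19.85 m/s.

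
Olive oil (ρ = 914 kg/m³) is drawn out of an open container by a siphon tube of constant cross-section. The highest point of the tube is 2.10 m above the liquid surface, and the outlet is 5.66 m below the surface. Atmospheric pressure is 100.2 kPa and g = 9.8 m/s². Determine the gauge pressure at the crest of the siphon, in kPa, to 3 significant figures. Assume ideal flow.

The outlet speed comes from Torricelli: v = √(2g·5.66) = 10.5 m/s.
With constant cross-section the crest speed equals v; applying Bernoulli from the surface up to the crest, P_top = P_atm − ½ρv² − ρg·h_top.
P_top = 100200 − ½·914·10.5² − 914·9.8·2.10 = 30700 Pa. So P_gauge = P_top − P_atm = -69500 Pa.

P_gauge ≈ -69.5 kPa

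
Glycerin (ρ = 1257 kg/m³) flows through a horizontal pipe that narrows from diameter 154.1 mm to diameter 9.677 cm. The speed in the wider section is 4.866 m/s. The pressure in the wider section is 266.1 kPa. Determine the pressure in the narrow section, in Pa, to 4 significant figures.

The volume flow rate is constant, so v₂ = (A₁/A₂)v₁ = (186.5/73.55)·4.866 = 12.34 m/s.
Bernoulli (h₁ = h₂): P₁ − P₂ = ½ρ(v₂² − v₁²).
P₂ = P₁ − ½ρ(v₂² − v₁²) = 266100 − ½·1257·(12.34² − 4.866²) = 266100 − 80820 = 185300 Pa.

P₂ = 185300 Pa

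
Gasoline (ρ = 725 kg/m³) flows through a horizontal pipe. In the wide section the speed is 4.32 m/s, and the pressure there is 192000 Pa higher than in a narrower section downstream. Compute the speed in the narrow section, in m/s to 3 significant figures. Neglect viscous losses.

Along the level pipe P + ½ρv² is conserved, hence v₂² = v₁² + 2(P₁ − P₂)/ρ.
v₂ = √(4.32² + 2·192000/725) = √(18.7 + 530) = 23.4 m/s.

v₂ ≈ 23.4 m/s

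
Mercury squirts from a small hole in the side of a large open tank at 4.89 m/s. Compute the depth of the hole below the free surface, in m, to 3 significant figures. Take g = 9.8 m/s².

For a small hole in a large open tank, ½v² = gh, giving h = v²/(2g).
h = 4.89²/(2·9.8) = 23.9/19.60 = 1.22 m.

h ≈ 1.22 m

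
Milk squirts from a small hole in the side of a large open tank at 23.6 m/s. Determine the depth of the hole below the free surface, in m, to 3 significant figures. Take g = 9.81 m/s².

Torricelli: v = √(2gh), so h = v²/(2g).
h = 23.6²/(2·9.81) = 557/19.62 = 28.4 m.

h ≈ 28.4 m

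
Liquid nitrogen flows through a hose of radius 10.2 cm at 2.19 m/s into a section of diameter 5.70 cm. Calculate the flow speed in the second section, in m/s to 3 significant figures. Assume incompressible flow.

The volume flow rate is constant, so v₂ = (A₁/A₂)v₁ = (327/25.5)·2.19 = 28.1 m/s.

v₂ ≈ 28.1 m/s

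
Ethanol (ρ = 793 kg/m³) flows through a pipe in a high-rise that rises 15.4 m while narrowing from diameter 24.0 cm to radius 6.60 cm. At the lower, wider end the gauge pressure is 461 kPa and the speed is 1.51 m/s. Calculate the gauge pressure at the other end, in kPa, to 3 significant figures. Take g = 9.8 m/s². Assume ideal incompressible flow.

P₂ ≈ 332 kPa

The volume flow rate is constant, so v₂ = (A₁/A₂)v₁ = (452/137)·1.51 = 4.99 m/s.
Applying Bernoulli between the two ends and solving for P₂: P₂ = P₁ + ½ρ(v₁² − v₂²) − ρgΔh.
P₂ = 461000 + ½·793·(1.51² − 4.99²) − 793·9.8·(+15.4) = 461000 + (-8980) − (120000) = 332000 Pa.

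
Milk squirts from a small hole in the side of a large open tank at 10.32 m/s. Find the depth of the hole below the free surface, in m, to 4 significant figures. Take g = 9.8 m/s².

Inverting v = √(2gh) gives h = v² / 2g.
h = 10.32²/(2·9.8) = 106.5/19.60 = 5.434 m.

h ≈ 5.434 m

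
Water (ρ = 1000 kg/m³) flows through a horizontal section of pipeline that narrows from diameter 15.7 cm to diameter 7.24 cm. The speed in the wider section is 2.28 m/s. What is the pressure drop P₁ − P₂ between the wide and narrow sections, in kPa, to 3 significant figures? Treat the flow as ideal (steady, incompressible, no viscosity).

The volume flow rate is constant, so v₂ = (A₁/A₂)v₁ = (194/41.2)·2.28 = 10.7 m/s.
The pipe is horizontal, so Bernoulli reduces to P₁ + ½ρv₁² = P₂ + ½ρv₂².
P₁ − P₂ = ½·1000·(10.7² − 2.28²) = ½·1000·110 = 54900 Pa.

54.9 kPa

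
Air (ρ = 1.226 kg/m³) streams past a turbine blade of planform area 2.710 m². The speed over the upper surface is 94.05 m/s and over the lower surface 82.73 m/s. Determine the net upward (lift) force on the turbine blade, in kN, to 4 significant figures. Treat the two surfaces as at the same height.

F = 3.324 kN

From P + ½ρv² = const at equal height, P_low − P_up = ½ρ(v_up² − v_low²).
ΔP = ½·1.226·(94.05² − 82.73²) = 1227 Pa.
Lift = ΔP · A = 1227 × 2.710 = 3324 N.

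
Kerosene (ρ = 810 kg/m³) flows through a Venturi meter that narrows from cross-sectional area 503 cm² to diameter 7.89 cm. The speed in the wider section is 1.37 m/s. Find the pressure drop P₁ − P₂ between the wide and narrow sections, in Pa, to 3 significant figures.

ΔP ≈ 79700 Pa

Mass conservation (A₁v₁ = A₂v₂) gives v₂ = 1.37 × 503/48.9 = 14.1 m/s.
The pipe is horizontal, so Bernoulli reduces to P₁ + ½ρv₁² = P₂ + ½ρv₂².
P₁ − P₂ = ½·810·(14.1² − 1.37²) = ½·810·197 = 79700 Pa.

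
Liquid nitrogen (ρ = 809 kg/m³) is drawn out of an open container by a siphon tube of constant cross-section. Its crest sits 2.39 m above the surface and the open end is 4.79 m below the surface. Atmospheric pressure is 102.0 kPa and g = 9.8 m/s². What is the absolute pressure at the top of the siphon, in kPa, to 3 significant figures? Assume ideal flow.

P_top ≈ 45.1 kPa

Bernoulli surface→outlet gives ½v² = g·h_out, so v = √(2·9.8·4.79) = 9.69 m/s.
With constant cross-section the crest speed equals v; applying Bernoulli from the surface up to the crest, P_top = P_atm − ½ρv² − ρg·h_top.
P_top = 102000 − ½·809·9.69² − 809·9.8·2.39 = 45100 Pa.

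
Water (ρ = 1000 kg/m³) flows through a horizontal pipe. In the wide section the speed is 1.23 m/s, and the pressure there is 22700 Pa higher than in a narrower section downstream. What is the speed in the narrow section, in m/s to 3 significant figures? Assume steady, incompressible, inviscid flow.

v₂ ≈ 6.85 m/s

Horizontal Bernoulli: P₁ + ½ρv₁² = P₂ + ½ρv₂², so v₂² = v₁² + 2(P₁ − P₂)/ρ.
v₂ = √(1.23² + 2·22700/1000) = √(1.51 + 45.4) = 6.85 m/s.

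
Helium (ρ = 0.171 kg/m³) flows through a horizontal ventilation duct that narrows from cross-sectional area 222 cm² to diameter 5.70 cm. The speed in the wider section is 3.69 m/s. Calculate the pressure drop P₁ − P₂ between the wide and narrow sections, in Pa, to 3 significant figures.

86.9 Pa

Mass conservation (A₁v₁ = A₂v₂) gives v₂ = 3.69 × 222/25.5 = 32.1 m/s.
The pipe is horizontal, so Bernoulli reduces to P₁ + ½ρv₁² = P₂ + ½ρv₂².
P₁ − P₂ = ½·0.171·(32.1² − 3.69²) = ½·0.171·1020 = 86.9 Pa.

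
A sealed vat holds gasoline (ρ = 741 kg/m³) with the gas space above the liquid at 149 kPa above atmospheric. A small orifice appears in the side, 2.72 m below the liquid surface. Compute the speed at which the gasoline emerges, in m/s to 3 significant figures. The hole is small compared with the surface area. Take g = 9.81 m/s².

21.3 m/s

Take point 1 at the surface (v₁ ≈ 0) and point 2 at the hole (at atmospheric pressure). Bernoulli: P₁ + ρg h = P_atm + ½ρv₂².
With P₁ − P_atm = 149000 Pa, v₂ = √(2gh + 2ΔP/ρ) = √(2·9.81·2.72 + 2·149000/741) = 21.3 m/s.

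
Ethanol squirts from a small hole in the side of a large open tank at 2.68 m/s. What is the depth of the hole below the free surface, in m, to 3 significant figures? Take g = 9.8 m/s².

For a small hole in a large open tank, ½v² = gh, giving h = v²/(2g).
h = 2.68²/(2·9.8) = 7.18/19.60 = 0.366 m.

h ≈ 0.366 m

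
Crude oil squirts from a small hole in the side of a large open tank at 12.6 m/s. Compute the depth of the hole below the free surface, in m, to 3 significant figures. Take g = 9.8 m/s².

For a small hole in a large open tank, ½v² = gh, giving h = v²/(2g).
h = 12.6²/(2·9.8) = 159/19.60 = 8.10 m.

h ≈ 8.10 m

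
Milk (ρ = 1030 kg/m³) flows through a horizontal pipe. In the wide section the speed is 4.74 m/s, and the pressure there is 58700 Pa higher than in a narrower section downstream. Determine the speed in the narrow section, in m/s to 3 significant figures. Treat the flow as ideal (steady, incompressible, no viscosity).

With h₁ = h₂, rearranging Bernoulli gives v₂ = √(v₁² + 2ΔP/ρ).
v₂ = √(4.74² + 2·58700/1030) = √(22.5 + 114) = 11.7 m/s.

v₂ ≈ 11.7 m/s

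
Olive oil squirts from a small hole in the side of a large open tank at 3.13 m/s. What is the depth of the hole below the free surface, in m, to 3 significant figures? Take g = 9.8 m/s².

h = 0.500 m

Torricelli: v = √(2gh), so h = v²/(2g).
h = 3.13²/(2·9.8) = 9.80/19.60 = 0.500 m.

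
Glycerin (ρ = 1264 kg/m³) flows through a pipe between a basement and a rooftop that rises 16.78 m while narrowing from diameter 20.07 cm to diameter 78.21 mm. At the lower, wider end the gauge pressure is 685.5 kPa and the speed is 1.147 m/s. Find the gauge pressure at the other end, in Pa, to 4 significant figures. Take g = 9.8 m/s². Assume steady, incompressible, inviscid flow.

P₂ ≈ 442400 Pa

Mass conservation (A₁v₁ = A₂v₂) gives v₂ = 1.147 × 316.4/48.04 = 7.553 m/s.
Energy conservation along the streamline gives P₂ = P₁ − ½ρ(v₂² − v₁²) − ρg(h₂ − h₁).
P₂ = 685500 + ½·1264·(1.147² − 7.553²) − 1264·9.8·(+16.78) = 685500 + (-35230) − (207900) = 442400 Pa.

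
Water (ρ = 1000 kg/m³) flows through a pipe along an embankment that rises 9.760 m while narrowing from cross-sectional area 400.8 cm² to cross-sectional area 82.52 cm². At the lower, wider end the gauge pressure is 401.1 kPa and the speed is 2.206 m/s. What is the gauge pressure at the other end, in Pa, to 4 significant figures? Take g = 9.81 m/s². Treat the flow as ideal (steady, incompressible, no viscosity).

250400 Pa

Continuity gives A₁v₁ = A₂v₂, so v₂ = (400.8 cm²)/(82.52 cm²) × 2.206 m/s = 10.71 m/s.
Applying Bernoulli between the two ends and solving for P₂: P₂ = P₁ + ½ρ(v₁² − v₂²) − ρgΔh.
P₂ = 401100 + ½·1000·(2.206² − 10.71²) − 1000·9.81·(+9.760) = 401100 + (-54970) − (95750) = 250400 Pa.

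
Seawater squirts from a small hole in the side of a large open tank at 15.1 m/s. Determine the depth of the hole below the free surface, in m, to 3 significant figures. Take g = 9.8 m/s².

h ≈ 11.6 m

For a small hole in a large open tank, ½v² = gh, giving h = v²/(2g).
h = 15.1²/(2·9.8) = 228/19.60 = 11.6 m.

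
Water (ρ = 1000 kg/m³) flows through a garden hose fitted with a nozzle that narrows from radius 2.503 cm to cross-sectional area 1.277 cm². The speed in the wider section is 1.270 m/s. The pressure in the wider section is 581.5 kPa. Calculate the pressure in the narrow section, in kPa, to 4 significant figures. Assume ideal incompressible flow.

Continuity gives A₁v₁ = A₂v₂, so v₂ = (19.68 cm²)/(1.277 cm²) × 1.270 m/s = 19.57 m/s.
Along the horizontal streamline, P + ½ρv² is constant.
P₂ = P₁ − ½ρ(v₂² − v₁²) = 581500 − ½·1000·(19.57² − 1.270²) = 581500 − 190800 = 390700 Pa.

P₂ ≈ 390.7 kPa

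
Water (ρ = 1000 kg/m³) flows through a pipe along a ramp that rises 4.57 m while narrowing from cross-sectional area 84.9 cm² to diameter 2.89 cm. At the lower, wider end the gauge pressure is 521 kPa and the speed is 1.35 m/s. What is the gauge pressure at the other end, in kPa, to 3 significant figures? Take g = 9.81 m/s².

Continuity gives A₁v₁ = A₂v₂, so v₂ = (84.9 cm²)/(6.56 cm²) × 1.35 m/s = 17.5 m/s.
Applying Bernoulli between the two ends and solving for P₂: P₂ = P₁ + ½ρ(v₁² − v₂²) − ρgΔh.
P₂ = 521000 + ½·1000·(1.35² − 17.5²) − 1000·9.81·(+4.57) = 521000 + (-152000) − (44800) = 324000 Pa.

P₂ ≈ 324 kPa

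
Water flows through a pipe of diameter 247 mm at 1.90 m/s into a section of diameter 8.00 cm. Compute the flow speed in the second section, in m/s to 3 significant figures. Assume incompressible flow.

18.1 m/s

Continuity gives A₁v₁ = A₂v₂, so v₂ = (479 cm²)/(50.3 cm²) × 1.90 m/s = 18.1 m/s.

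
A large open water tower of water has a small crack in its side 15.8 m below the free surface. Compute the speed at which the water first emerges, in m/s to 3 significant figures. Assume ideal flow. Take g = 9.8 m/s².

Bernoulli from surface to hole (P equal, v_surface ≈ 0): v = √(2gh) = √(2×9.8×15.8) = 17.6 m/s.

v ≈ 17.6 m/s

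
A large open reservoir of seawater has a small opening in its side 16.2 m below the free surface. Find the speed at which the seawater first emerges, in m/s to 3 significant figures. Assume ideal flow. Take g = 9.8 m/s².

Torricelli's result v = √(2gh) gives v = √(2·9.8·16.2) = 17.8 m/s.

17.8 m/s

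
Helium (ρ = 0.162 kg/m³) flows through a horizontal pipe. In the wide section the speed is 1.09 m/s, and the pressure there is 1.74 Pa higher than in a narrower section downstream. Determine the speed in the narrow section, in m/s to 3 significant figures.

Along the level pipe P + ½ρv² is conserved, hence v₂² = v₁² + 2(P₁ − P₂)/ρ.
v₂ = √(1.09² + 2·1.74/0.162) = √(1.19 + 21.5) = 4.76 m/s.

v₂ = 4.76 m/s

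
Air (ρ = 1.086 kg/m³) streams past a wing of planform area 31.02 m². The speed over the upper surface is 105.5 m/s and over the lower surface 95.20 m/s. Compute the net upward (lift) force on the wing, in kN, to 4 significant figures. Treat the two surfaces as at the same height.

F = 34.82 kN

With equal heights on the two surfaces, Bernoulli gives P_lower − P_upper = ½ρ(v_upper² − v_lower²).
ΔP = ½·1.086·(105.5² − 95.20²) = 1122 Pa.
Lift = ΔP · A = 1122 × 31.02 = 34820 N.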